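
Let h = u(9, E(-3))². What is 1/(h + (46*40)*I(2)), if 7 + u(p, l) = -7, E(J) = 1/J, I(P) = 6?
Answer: 1/11236 ≈ 8.9000e-5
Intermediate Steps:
u(p, l) = -14 (u(p, l) = -7 - 7 = -14)
h = 196 (h = (-14)² = 196)
1/(h + (46*40)*I(2)) = 1/(196 + (46*40)*6) = 1/(196 + 1840*6) = 1/(196 + 11040) = 1/11236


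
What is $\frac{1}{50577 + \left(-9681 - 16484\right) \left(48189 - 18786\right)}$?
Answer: $- \frac{1}{769278918} \approx -1.2999 \cdot 10^{-9}$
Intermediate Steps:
$\frac{1}{50577 + \left(-9681 - 16484\right) \left(48189 - 18786\right)} = \frac{1}{50577 - 769329495} = \frac{1}{-769278918} = - \frac{1}{769278918}$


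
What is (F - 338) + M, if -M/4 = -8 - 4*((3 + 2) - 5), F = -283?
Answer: -589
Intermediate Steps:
M = 32 (M = -4*(-8 - 4*((3 + 2) - 5)) = -4*(-8 - 4*(5 - 5)) = -4*(-8 - 4*0) = -4*(-8 + 0) = -4*(-8) = 32)
(F - 338) + M = (-283 - 338) + 32 = -621 + 32 = -589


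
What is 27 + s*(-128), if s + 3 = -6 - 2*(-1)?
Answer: 923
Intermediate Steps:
s = -7 (s = -3 + (-6 - 2*(-1)) = -3 + (-6 + 2) = -3 - 4 = -7)
27 + s*(-128) = 27 - 7*(-128) = 27 + 896 = 923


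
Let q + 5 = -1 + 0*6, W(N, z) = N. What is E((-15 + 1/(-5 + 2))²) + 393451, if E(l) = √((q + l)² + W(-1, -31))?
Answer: 393451 + √4251763/9 ≈ 3.9368e+5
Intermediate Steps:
q = -6 (q = -5 + (-1 + 0*6) = -5 + (-1 + 0) = -5 - 1 = -6)
E(l) = √(-1 + (-6 + l)²) (E(l) = √((-6 + l)² - 1) = √(-1 + (-6 + l)²))
E((-15 + 1/(-5 + 2))²) + 393451 = √(-1 + (-6 + (-15 + 1/(-5 + 2))²)²) + 393451 = √(-1 + (-6 + (-15 + 1/(-3))²)²) + 393451 = √(-1 + (-6 + (-15 - ⅓)²)²) + 393451 = √(-1 + (-6 + (-46/3)²)²) + 393451 = √(-1 + (-6 + 2116/9)²) + 393451 = √(-1 + (2062/9)²) + 393451 = √(-1 + 4251844/81) + 393451 = √(4251763/81) + 393451 = √4251763/9 + 393451 = 393451 + √4251763/9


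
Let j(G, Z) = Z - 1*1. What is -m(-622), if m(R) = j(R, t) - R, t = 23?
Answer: -644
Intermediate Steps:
j(G, Z) = -1 + Z (j(G, Z) = Z - 1 = -1 + Z)
m(R) = 22 - R (m(R) = (-1 + 23) - R = 22 - R)
-m(-622) = -(22 - 1*(-622)) = -(22 + 622) = -1*644 = -644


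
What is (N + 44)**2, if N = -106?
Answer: 3844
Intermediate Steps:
(N + 44)**2 = (-106 + 44)**2 = (-62)**2 = 3844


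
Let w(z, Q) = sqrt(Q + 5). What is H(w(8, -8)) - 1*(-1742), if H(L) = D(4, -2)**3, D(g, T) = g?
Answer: 1806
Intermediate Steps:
w(z, Q) = sqrt(5 + Q)
H(L) = 64 (H(L) = 4**3 = 64)
H(w(8, -8)) - 1*(-1742) = 64 - 1*(-1742) = 64 + 1742 = 1806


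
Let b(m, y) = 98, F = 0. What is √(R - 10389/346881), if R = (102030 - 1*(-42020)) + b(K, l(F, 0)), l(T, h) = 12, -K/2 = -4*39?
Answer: 3*√214133461269199/115627 ≈ 379.67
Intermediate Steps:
K = 312 (K = -(-8)*39 = -2*(-156) = 312)
R = 144148 (R = (102030 - 1*(-42020)) + 98 = (102030 + 42020) + 98 = 144050 + 98 = 144148)
√(R - 10389/346881) = √(144148 - 10389/346881) = √(144148 - 10389*1/346881) = √(144148 - 3463/115627) = √(16667397333/115627) = 3*√214133461269199/115627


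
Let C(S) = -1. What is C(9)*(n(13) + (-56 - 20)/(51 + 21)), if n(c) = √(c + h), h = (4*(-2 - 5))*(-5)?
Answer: 19/18 - 3*√17 ≈ -11.314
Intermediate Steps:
h = 140 (h = (4*(-7))*(-5) = -28*(-5) = 140)
n(c) = √(140 + c) (n(c) = √(c + 140) = √(140 + c))
C(9)*(n(13) + (-56 - 20)/(51 + 21)) = -(√(140 + 13) + (-56 - 20)/(51 + 21)) = -(√153 - 76/72) = -(3*√17 - 76*1/72) = -(3*√17 - 19/18) = -(-19/18 + 3*√17) = 19/18 - 3*√17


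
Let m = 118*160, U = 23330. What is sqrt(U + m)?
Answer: 3*sqrt(4690) ≈ 205.45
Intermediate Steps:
m = 18880
sqrt(U + m) = sqrt(23330 + 18880) = sqrt(42210) = 3*sqrt(4690)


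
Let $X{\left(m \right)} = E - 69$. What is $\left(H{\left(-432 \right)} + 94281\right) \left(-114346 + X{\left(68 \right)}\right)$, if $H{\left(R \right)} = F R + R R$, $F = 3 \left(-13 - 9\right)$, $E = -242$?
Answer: $-35476824969$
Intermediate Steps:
$X{\left(m \right)} = -311$ ($X{\left(m \right)} = -242 - 69 = -311$)
$F = -66$ ($F = 3 \left(-22\right) = -66$)
$H{\left(R \right)} = R^{2} - 66 R$ ($H{\left(R \right)} = - 66 R + R R = - 66 R + R^{2} = R^{2} - 66 R$)
$\left(H{\left(-432 \right)} + 94281\right) \left(-114346 + X{\left(68 \right)}\right) = \left(- 432 \left(-66 - 432\right) + 94281\right) \left(-114346 - 311\right) = \left(\left(-432\right) \left(-498\right) + 94281\right) \left(-114657\right) = \left(215136 + 94281\right) \left(-114657\right) = 309417 \left(-114657\right) = -35476824969$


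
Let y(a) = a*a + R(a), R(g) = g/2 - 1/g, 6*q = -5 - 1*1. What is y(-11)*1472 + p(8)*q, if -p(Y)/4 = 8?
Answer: 1872000/11 ≈ 1.7018e+5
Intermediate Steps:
p(Y) = -32 (p(Y) = -4*8 = -32)
q = -1 (q = (-5 - 1*1)/6 = (-5 - 1)/6 = (⅙)*(-6) = -1)
R(g) = g/2 - 1/g (R(g) = g*(½) - 1/g = g/2 - 1/g)
y(a) = a² + a/2 - 1/a (y(a) = a*a + (a/2 - 1/a) = a² + (a/2 - 1/a) = a² + a/2 - 1/a)
y(-11)*1472 + p(8)*q = ((-11)² + (½)*(-11) - 1/(-11))*1472 - 32*(-1) = (121 - 11/2 - 1*(-1/11))*1472 + 32 = (121 - 11/2 + 1/11)*1472 + 32 = (2543/22)*1472 + 32 = 1871648/11 + 32 = 1872000/11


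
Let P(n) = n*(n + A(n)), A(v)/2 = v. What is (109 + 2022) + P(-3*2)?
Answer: 2239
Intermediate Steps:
A(v) = 2*v
P(n) = 3*n**2 (P(n) = n*(n + 2*n) = n*(3*n) = 3*n**2)
(109 + 2022) + P(-3*2) = (109 + 2022) + 3*(-3*2)**2 = 2131 + 3*(-6)**2 = 2131 + 3*36 = 2131 + 108 = 2239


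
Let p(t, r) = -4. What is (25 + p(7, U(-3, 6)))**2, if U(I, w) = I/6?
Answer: 441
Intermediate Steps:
U(I, w) = I/6 (U(I, w) = I*(1/6) = I/6)
(25 + p(7, U(-3, 6)))**2 = (25 - 4)**2 = 21**2 = 441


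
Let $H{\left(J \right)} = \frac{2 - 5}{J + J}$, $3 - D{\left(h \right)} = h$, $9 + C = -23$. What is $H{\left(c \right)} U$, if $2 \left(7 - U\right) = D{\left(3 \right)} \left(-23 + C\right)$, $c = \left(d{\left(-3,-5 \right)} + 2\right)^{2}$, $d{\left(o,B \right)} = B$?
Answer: $- \frac{7}{6} \approx -1.1667$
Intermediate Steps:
$C = -32$ ($C = -9 - 23 = -32$)
$D{\left(h \right)} = 3 - h$
$c = 9$ ($c = \left(-5 + 2\right)^{2} = \left(-3\right)^{2} = 9$)
$H{\left(J \right)} = - \frac{3}{2 J}$
$U = 7$ ($U = 7 - \frac{\left(3 - 3\right) \left(-23 - 32\right)}{2} = 7 - \frac{\left(3 - 3\right) \left(-55\right)}{2} = 7 - \frac{0 \left(-55\right)}{2} = 7 - 0 = 7 + 0 = 7$)
$H{\left(c \right)} U = - \frac{3}{2 \cdot 9} \cdot 7 = \left(- \frac{3}{2}\right) \frac{1}{9} \cdot 7 = \left(- \frac{1}{6}\right) 7 = - \frac{7}{6}$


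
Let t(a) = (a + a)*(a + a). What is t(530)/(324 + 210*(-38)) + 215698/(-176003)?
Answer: -24926044336/168434871 ≈ -147.99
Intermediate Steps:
t(a) = 4*a**2 (t(a) = (2*a)*(2*a) = 4*a**2)
t(530)/(324 + 210*(-38)) + 215698/(-176003) = (4*530**2)/(324 + 210*(-38)) + 215698/(-176003) = (4*280900)/(324 - 7980) + 215698*(-1/176003) = 1123600/(-7656) - 215698/176003 = 1123600*(-1/7656) - 215698/176003 = -140450/957 - 215698/176003 = -24926044336/168434871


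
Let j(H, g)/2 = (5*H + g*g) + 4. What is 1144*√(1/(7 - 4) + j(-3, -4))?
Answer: 1144*√93/3 ≈ 3677.4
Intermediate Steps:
j(H, g) = 8 + 2*g² + 10*H (j(H, g) = 2*((5*H + g*g) + 4) = 2*((5*H + g²) + 4) = 2*((g² + 5*H) + 4) = 2*(4 + g² + 5*H) = 8 + 2*g² + 10*H)
1144*√(1/(7 - 4) + j(-3, -4)) = 1144*√(1/(7 - 4) + (8 + 2*(-4)² + 10*(-3))) = 1144*√(1/3 + (8 + 2*16 - 30)) = 1144*√(⅓ + (8 + 32 - 30)) = 1144*√(⅓ + 10) = 1144*√(31/3) = 1144*(√93/3) = 1144*√93/3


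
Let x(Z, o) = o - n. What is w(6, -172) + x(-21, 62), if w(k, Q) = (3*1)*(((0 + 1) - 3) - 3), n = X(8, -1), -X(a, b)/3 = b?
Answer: 44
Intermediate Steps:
X(a, b) = -3*b
n = 3 (n = -3*(-1) = 3)
w(k, Q) = -15 (w(k, Q) = 3*((1 - 3) - 3) = 3*(-2 - 3) = 3*(-5) = -15)
x(Z, o) = -3 + o (x(Z, o) = o - 1*3 = o - 3 = -3 + o)
w(6, -172) + x(-21, 62) = -15 + (-3 + 62) = -15 + 59 = 44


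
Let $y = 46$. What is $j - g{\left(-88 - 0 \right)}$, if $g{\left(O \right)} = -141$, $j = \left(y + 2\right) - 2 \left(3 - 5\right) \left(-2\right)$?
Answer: $-243$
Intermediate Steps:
$j = -384$ ($j = \left(46 + 2\right) - 2 \left(3 - 5\right) \left(-2\right) = 48 \left(-2\right) \left(-2\right) \left(-2\right) = 48 \cdot 4 \left(-2\right) = 48 \left(-8\right) = -384$)
$j - g{\left(-88 - 0 \right)} = -384 - -141 = -384 + 141 = -243$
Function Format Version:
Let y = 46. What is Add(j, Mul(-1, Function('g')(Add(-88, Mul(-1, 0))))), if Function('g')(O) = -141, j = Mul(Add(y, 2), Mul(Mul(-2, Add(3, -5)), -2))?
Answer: -243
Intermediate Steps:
j = -384 (j = Mul(Add(46, 2), Mul(Mul(-2, Add(3, -5)), -2)) = Mul(48, Mul(Mul(-2, -2), -2)) = Mul(48, Mul(4, -2)) = Mul(48, -8) = -384)
Add(j, Mul(-1, Function('g')(Add(-88, Mul(-1, 0))))) = Add(-384, Mul(-1, -141)) = Add(-384, 141) = -243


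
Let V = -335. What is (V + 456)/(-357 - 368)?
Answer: -121/725 ≈ -0.16690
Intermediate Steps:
(V + 456)/(-357 - 368) = (-335 + 456)/(-357 - 368) = 121/(-725) = 121*(-1/725) = -121/725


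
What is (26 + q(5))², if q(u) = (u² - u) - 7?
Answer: 1521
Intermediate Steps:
q(u) = -7 + u² - u
(26 + q(5))² = (26 + (-7 + 5² - 1*5))² = (26 + (-7 + 25 - 5))² = (26 + 13)² = 39² = 1521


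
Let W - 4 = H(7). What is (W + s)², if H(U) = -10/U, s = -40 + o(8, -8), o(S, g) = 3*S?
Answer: 8836/49 ≈ 180.33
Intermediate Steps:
s = -16 (s = -40 + 3*8 = -40 + 24 = -16)
W = 18/7 (W = 4 - 10/7 = 18/7 ≈ 2.5714)
(W + s)² = (18/7 - 16)² = (-94/7)² = 8836/49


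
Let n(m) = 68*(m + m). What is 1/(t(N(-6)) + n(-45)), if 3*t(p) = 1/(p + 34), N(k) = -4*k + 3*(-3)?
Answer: -147/899639 ≈ -0.00016340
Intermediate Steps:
n(m) = 136*m (n(m) = 68*(2*m) = 136*m)
N(k) = -9 - 4*k (N(k) = -4*k - 9 = -9 - 4*k)
t(p) = 1/(3*(34 + p)) (t(p) = 1/(3*(p + 34)) = 1/(3*(34 + p)))
1/(t(N(-6)) + n(-45)) = 1/(1/(3*(34 + (-9 - 4*(-6)))) + 136*(-45)) = 1/(1/(3*(34 + (-9 + 24))) - 6120) = 1/(1/(3*(34 + 15)) - 6120) = 1/((1/3)/49 - 6120) = 1/((1/3)*(1/49) - 6120) = 1/(1/147 - 6120) = 1/(-899639/147) = -147/899639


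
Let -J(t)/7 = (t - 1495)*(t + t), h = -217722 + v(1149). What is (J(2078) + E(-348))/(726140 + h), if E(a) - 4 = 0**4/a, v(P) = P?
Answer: -16960632/509567 ≈ -33.284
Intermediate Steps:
h = -216573 (h = -217722 + 1149 = -216573)
J(t) = -14*t*(-1495 + t) (J(t) = -7*(t - 1495)*(t + t) = -7*(-1495 + t)*2*t = -14*t*(-1495 + t))
E(a) = 4 (E(a) = 4 + 0**4/a = 4 + 0/a = 4 + 0 = 4)
(J(2078) + E(-348))/(726140 + h) = (14*2078*(1495 - 1*2078) + 4)/(726140 - 216573) = (14*2078*(1495 - 2078) + 4)/509567 = (14*2078*(-583) + 4)*(1/509567) = (-16960636 + 4)*(1/509567) = -16960632*1/509567 = -16960632/509567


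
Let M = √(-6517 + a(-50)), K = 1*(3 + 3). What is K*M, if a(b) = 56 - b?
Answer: 6*I*√6411 ≈ 480.41*I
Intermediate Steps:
K = 6 (K = 1*6 = 6)
M = I*√6411 (M = √(-6517 + (56 - 1*(-50))) = √(-6517 + (56 + 50)) = √(-6517 + 106) = √(-6411) = I*√6411 ≈ 80.069*I)
K*M = 6*(I*√6411) = 6*I*√6411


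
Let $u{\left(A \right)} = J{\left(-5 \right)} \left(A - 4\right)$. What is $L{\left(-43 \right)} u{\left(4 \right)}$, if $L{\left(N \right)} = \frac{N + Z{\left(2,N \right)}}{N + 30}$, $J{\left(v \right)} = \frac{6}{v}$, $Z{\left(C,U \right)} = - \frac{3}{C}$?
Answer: $0$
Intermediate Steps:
$u{\left(A \right)} = \frac{24}{5} - \frac{6 A}{5}$ ($u{\left(A \right)} = \frac{6}{-5} \left(A - 4\right) = 6 \left(- \frac{1}{5}\right) \left(-4 + A\right) = - \frac{6 \left(-4 + A\right)}{5} = \frac{24}{5} - \frac{6 A}{5}$)
$L{\left(N \right)} = \frac{- \frac{3}{2} + N}{30 + N}$ ($L{\left(N \right)} = \frac{N - \frac{3}{2}}{N + 30} = \frac{N - \frac{3}{2}}{30 + N} = \frac{- \frac{3}{2} + N}{30 + N}$)
$L{\left(-43 \right)} u{\left(4 \right)} = \frac{- \frac{3}{2} - 43}{30 - 43} \left(\frac{24}{5} - \frac{24}{5}\right) = \frac{1}{-13} \left(- \frac{89}{2}\right) \left(\frac{24}{5} - \frac{24}{5}\right) = \left(- \frac{1}{13}\right) \left(- \frac{89}{2}\right) 0 = \frac{89}{26} \cdot 0 = 0$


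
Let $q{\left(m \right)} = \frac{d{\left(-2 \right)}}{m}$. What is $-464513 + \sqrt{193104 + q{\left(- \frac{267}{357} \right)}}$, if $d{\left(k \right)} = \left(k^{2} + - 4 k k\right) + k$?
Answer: $-464513 + \frac{\sqrt{1529725058}}{89} \approx -4.6407 \cdot 10^{5}$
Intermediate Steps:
$d{\left(k \right)} = k - 3 k^{2}$ ($d{\left(k \right)} = \left(k^{2} - 4 k^{2}\right) + k = - 3 k^{2} + k = k - 3 k^{2}$)
$q{\left(m \right)} = - \frac{14}{m}$ ($q{\left(m \right)} = \frac{\left(-2\right) \left(1 - -6\right)}{m} = \frac{\left(-2\right) \left(1 + 6\right)}{m} = \frac{\left(-2\right) 7}{m} = - \frac{14}{m}$)
$-464513 + \sqrt{193104 + q{\left(- \frac{267}{357} \right)}} = -464513 + \sqrt{193104 - \frac{14}{\left(-267\right) \frac{1}{357}}} = -464513 + \sqrt{193104 - \frac{14}{- \frac{89}{119}}} = -464513 + \sqrt{193104 - - \frac{1666}{89}} = -464513 + \sqrt{193104 + \frac{1666}{89}} = -464513 + \sqrt{\frac{17187922}{89}} = -464513 + \frac{\sqrt{1529725058}}{89}$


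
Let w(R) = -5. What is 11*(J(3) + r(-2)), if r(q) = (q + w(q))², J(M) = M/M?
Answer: 550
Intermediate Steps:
J(M) = 1
r(q) = (-5 + q)² (r(q) = (q - 5)² = (-5 + q)²)
11*(J(3) + r(-2)) = 11*(1 + (-5 - 2)²) = 11*(1 + (-7)²) = 11*(1 + 49) = 11*50 = 550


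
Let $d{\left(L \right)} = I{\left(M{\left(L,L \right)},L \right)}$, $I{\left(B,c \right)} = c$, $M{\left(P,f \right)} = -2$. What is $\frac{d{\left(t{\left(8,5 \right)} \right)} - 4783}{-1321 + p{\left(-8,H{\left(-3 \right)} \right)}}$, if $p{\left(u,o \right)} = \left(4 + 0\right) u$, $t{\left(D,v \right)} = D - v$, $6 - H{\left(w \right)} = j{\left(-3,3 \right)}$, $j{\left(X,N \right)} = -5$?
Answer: $\frac{4780}{1353} \approx 3.5329$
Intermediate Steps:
$H{\left(w \right)} = 11$ ($H{\left(w \right)} = 6 - -5 = 6 + 5 = 11$)
$d{\left(L \right)} = L$
$p{\left(u,o \right)} = 4 u$
$\frac{d{\left(t{\left(8,5 \right)} \right)} - 4783}{-1321 + p{\left(-8,H{\left(-3 \right)} \right)}} = \frac{\left(8 - 5\right) - 4783}{-1321 + 4 \left(-8\right)} = \frac{\left(8 - 5\right) - 4783}{-1321 - 32} = \frac{3 - 4783}{-1353} = \left(-4780\right) \left(- \frac{1}{1353}\right) = \frac{4780}{1353}$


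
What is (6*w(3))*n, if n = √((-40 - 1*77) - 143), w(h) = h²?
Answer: 108*I*√65 ≈ 870.72*I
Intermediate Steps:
n = 2*I*√65 (n = √((-40 - 77) - 143) = √(-117 - 143) = √(-260) = 2*I*√65 ≈ 16.125*I)
(6*w(3))*n = (6*3²)*(2*I*√65) = (6*9)*(2*I*√65) = 54*(2*I*√65) = 108*I*√65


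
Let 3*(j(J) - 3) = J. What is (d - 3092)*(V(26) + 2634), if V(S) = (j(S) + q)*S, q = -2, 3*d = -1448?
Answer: -92826944/9 ≈ -1.0314e+7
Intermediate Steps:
d = -1448/3 (d = (⅓)*(-1448) = -1448/3 ≈ -482.67)
j(J) = 3 + J/3
V(S) = S*(1 + S/3) (V(S) = ((3 + S/3) - 2)*S = (1 + S/3)*S = S*(1 + S/3))
(d - 3092)*(V(26) + 2634) = (-1448/3 - 3092)*((⅓)*26*(3 + 26) + 2634) = -10724*((⅓)*26*29 + 2634)/3 = -10724*(754/3 + 2634)/3 = -10724/3*8656/3 = -92826944/9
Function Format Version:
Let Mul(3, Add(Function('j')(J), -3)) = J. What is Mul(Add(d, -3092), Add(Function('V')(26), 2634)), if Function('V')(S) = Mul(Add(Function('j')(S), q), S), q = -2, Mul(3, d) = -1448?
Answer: Rational(-92826944, 9) ≈ -1.0314e+7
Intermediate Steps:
d = Rational(-1448, 3) (d = Mul(Rational(1, 3), -1448) = Rational(-1448, 3) ≈ -482.67)
Function('j')(J) = Add(3, Mul(Rational(1, 3), J))
Function('V')(S) = Mul(S, Add(1, Mul(Rational(1, 3), S))) (Function('V')(S) = Mul(Add(Add(3, Mul(Rational(1, 3), S)), -2), S) = Mul(Add(1, Mul(Rational(1, 3), S)), S) = Mul(S, Add(1, Mul(Rational(1, 3), S))))
Mul(Add(d, -3092), Add(Function('V')(26), 2634)) = Mul(Add(Rational(-1448, 3), -3092), Add(Mul(Rational(1, 3), 26, Add(3, 26)), 2634)) = Mul(Rational(-10724, 3), Add(Mul(Rational(1, 3), 26, 29), 2634)) = Mul(Rational(-10724, 3), Add(Rational(754, 3), 2634)) = Mul(Rational(-10724, 3), Rational(8656, 3)) = Rational(-92826944, 9)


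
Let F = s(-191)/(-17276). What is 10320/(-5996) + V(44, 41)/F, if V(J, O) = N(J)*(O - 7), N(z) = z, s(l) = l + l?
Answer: 19370256772/286309 ≈ 67655.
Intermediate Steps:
s(l) = 2*l
F = 191/8638 (F = (2*(-191))/(-17276) = -382*(-1/17276) = 191/8638 ≈ 0.022112)
V(J, O) = J*(-7 + O) (V(J, O) = J*(O - 7) = J*(-7 + O))
10320/(-5996) + V(44, 41)/F = 10320/(-5996) + (44*(-7 + 41))/(191/8638) = 10320*(-1/5996) + (44*34)*(8638/191) = -2580/1499 + 1496*(8638/191) = -2580/1499 + 12922448/191 = 19370256772/286309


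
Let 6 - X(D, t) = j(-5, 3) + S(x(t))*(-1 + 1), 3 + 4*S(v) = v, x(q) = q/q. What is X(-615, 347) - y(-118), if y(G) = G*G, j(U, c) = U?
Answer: -13913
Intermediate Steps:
x(q) = 1
S(v) = -¾ + v/4
y(G) = G²
X(D, t) = 11 (X(D, t) = 6 - (-5 + (-¾ + (¼)*1)*(-1 + 1)) = 6 - (-5 + (-¾ + ¼)*0) = 6 - (-5 - ½*0) = 6 - (-5 + 0) = 6 - 1*(-5) = 6 + 5 = 11)
X(-615, 347) - y(-118) = 11 - 1*(-118)² = 11 - 1*13924 = 11 - 13924 = -13913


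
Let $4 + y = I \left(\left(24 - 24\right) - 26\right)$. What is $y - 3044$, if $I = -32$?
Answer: $-2216$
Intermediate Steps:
$y = 828$ ($y = -4 - 32 \left(\left(24 - 24\right) - 26\right) = -4 - 32 \left(0 - 26\right) = -4 - -832 = -4 + 832 = 828$)
$y - 3044 = 828 - 3044 = -2216$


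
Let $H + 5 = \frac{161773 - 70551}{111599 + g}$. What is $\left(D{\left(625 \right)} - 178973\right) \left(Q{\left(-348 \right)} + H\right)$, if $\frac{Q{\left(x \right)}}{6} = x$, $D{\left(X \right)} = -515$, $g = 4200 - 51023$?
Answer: $\frac{3039740248456}{8097} \approx 3.7542 \cdot 10^{8}$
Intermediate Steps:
$g = -46823$ ($g = 4200 - 51023 = -46823$)
$Q{\left(x \right)} = 6 x$
$H = - \frac{116329}{32388}$ ($H = -5 + \frac{161773 - 70551}{111599 - 46823} = -5 + \frac{91222}{64776} = -5 + 91222 \cdot \frac{1}{64776} = -5 + \frac{45611}{32388} = - \frac{116329}{32388} \approx -3.5917$)
$\left(D{\left(625 \right)} - 178973\right) \left(Q{\left(-348 \right)} + H\right) = \left(-515 - 178973\right) \left(6 \left(-348\right) - \frac{116329}{32388}\right) = - 179488 \left(-2088 - \frac{116329}{32388}\right) = \left(-179488\right) \left(- \frac{67742473}{32388}\right) = \frac{3039740248456}{8097}$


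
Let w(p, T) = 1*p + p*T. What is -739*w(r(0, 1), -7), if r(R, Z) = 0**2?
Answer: 0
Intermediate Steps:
r(R, Z) = 0
w(p, T) = p + T*p
-739*w(r(0, 1), -7) = -0*(1 - 7) = -0*(-6) = -739*0 = 0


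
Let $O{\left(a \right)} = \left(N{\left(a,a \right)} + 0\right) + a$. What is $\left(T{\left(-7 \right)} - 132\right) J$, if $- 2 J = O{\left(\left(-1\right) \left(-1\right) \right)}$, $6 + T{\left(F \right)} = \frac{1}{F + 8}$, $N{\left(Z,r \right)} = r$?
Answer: $137$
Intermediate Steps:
$T{\left(F \right)} = -6 + \frac{1}{8 + F}$ ($T{\left(F \right)} = -6 + \frac{1}{F + 8} = -6 + \frac{1}{8 + F}$)
$O{\left(a \right)} = 2 a$ ($O{\left(a \right)} = \left(a + 0\right) + a = a + a = 2 a$)
$J = -1$ ($J = - \frac{2 \left(\left(-1\right) \left(-1\right)\right)}{2} = - \frac{2 \cdot 1}{2} = \left(- \frac{1}{2}\right) 2 = -1$)
$\left(T{\left(-7 \right)} - 132\right) J = \left(\frac{-47 - -42}{8 - 7} - 132\right) \left(-1\right) = \left(\frac{-47 + 42}{1} - 132\right) \left(-1\right) = \left(1 \left(-5\right) - 132\right) \left(-1\right) = \left(-5 - 132\right) \left(-1\right) = \left(-137\right) \left(-1\right) = 137$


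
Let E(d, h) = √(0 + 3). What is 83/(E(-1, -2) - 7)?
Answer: -581/46 - 83*√3/46 ≈ -15.756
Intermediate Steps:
E(d, h) = √3
83/(E(-1, -2) - 7) = 83/(√3 - 7) = 83/(-7 + √3)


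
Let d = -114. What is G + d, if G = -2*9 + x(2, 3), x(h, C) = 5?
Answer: -127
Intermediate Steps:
G = -13 (G = -2*9 + 5 = -18 + 5 = -13)
G + d = -13 - 114 = -127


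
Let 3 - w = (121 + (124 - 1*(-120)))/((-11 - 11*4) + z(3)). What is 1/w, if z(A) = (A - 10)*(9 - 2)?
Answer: 104/677 ≈ 0.15362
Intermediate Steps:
z(A) = -70 + 7*A (z(A) = (-10 + A)*7 = -70 + 7*A)
w = 677/104 (w = 3 - (121 + (124 - 1*(-120)))/((-11 - 11*4) + (-70 + 7*3)) = 3 - (121 + (124 + 120))/((-11 - 44) + (-70 + 21)) = 3 - (121 + 244)/(-55 - 49) = 3 - 365/(-104) = 3 - 365*(-1)/104 = 3 - 1*(-365/104) = 3 + 365/104 = 677/104 ≈ 6.5096)
1/w = 1/(677/104) = 104/677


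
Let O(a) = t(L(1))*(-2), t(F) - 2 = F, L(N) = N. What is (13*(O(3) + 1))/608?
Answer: -65/608 ≈ -0.10691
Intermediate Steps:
t(F) = 2 + F
O(a) = -6 (O(a) = (2 + 1)*(-2) = 3*(-2) = -6)
(13*(O(3) + 1))/608 = (13*(-6 + 1))/608 = (13*(-5))*(1/608) = -65*1/608 = -65/608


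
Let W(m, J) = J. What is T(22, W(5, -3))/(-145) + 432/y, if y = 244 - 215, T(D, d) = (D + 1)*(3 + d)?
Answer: 432/29 ≈ 14.897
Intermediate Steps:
T(D, d) = (1 + D)*(3 + d)
y = 29
T(22, W(5, -3))/(-145) + 432/y = (3 - 3 + 3*22 + 22*(-3))/(-145) + 432/29 = (3 - 3 + 66 - 66)*(-1/145) + 432*(1/29) = 0*(-1/145) + 432/29 = 0 + 432/29 = 432/29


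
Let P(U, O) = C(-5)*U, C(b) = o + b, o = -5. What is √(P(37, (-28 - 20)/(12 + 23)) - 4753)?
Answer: I*√5123 ≈ 71.575*I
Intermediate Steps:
C(b) = -5 + b
P(U, O) = -10*U (P(U, O) = (-5 - 5)*U = -10*U)
√(P(37, (-28 - 20)/(12 + 23)) - 4753) = √(-10*37 - 4753) = √(-370 - 4753) = √(-5123) = I*√5123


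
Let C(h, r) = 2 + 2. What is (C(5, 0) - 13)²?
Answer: 81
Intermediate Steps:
C(h, r) = 4
(C(5, 0) - 13)² = (4 - 13)² = (-9)² = 81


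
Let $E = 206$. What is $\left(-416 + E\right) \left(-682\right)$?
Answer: $143220$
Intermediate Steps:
$\left(-416 + E\right) \left(-682\right) = \left(-416 + 206\right) \left(-682\right) = \left(-210\right) \left(-682\right) = 143220$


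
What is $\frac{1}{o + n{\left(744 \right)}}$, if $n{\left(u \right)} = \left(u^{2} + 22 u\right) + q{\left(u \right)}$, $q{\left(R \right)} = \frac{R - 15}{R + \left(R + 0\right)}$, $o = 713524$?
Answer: $\frac{496}{636580531} \approx 7.7916 \cdot 10^{-7}$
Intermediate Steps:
$q{\left(R \right)} = \frac{-15 + R}{2 R}$ ($q{\left(R \right)} = \frac{-15 + R}{R + R} = \frac{-15 + R}{2 R}$)
$n{\left(u \right)} = u^{2} + 22 u + \frac{-15 + u}{2 u}$ ($n{\left(u \right)} = \left(u^{2} + 22 u\right) + \frac{-15 + u}{2 u} = u^{2} + 22 u + \frac{-15 + u}{2 u}$)
$\frac{1}{o + n{\left(744 \right)}} = \frac{1}{713524 + \frac{-15 + 744 + 2 \cdot 744^{2} \left(22 + 744\right)}{2 \cdot 744}} = \frac{1}{713524 + \frac{1}{2} \cdot \frac{1}{744} \left(-15 + 744 + 2 \cdot 553536 \cdot 766\right)} = \frac{1}{713524 + \frac{1}{2} \cdot \frac{1}{744} \left(-15 + 744 + 848017152\right)} = \frac{1}{713524 + \frac{1}{2} \cdot \frac{1}{744} \cdot 848017881} = \frac{1}{713524 + \frac{282672627}{496}} = \frac{1}{\frac{636580531}{496}} = \frac{496}{636580531}$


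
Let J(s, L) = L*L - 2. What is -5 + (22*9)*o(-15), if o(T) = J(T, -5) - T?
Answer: 7519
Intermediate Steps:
J(s, L) = -2 + L² (J(s, L) = L² - 2 = -2 + L²)
o(T) = 23 - T (o(T) = (-2 + (-5)²) - T = (-2 + 25) - T = 23 - T)
-5 + (22*9)*o(-15) = -5 + (22*9)*(23 - 1*(-15)) = -5 + 198*(23 + 15) = -5 + 198*38 = -5 + 7524 = 7519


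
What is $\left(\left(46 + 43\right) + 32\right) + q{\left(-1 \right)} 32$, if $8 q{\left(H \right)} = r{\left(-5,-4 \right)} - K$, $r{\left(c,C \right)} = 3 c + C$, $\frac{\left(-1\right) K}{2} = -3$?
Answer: $21$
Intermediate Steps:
$K = 6$ ($K = \left(-2\right) \left(-3\right) = 6$)
$r{\left(c,C \right)} = C + 3 c$
$q{\left(H \right)} = - \frac{25}{8}$ ($q{\left(H \right)} = \frac{\left(-4 + 3 \left(-5\right)\right) - 6}{8} = \frac{\left(-4 - 15\right) - 6}{8} = \frac{-19 - 6}{8} = \frac{1}{8} \left(-25\right) = - \frac{25}{8}$)
$\left(\left(46 + 43\right) + 32\right) + q{\left(-1 \right)} 32 = \left(\left(46 + 43\right) + 32\right) - 100 = \left(89 + 32\right) - 100 = 121 - 100 = 21$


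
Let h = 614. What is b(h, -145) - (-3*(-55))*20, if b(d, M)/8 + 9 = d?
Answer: 1540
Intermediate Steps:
b(d, M) = -72 + 8*d
b(h, -145) - (-3*(-55))*20 = (-72 + 8*614) - (-3*(-55))*20 = (-72 + 4912) - 165*20 = 4840 - 1*3300 = 4840 - 3300 = 1540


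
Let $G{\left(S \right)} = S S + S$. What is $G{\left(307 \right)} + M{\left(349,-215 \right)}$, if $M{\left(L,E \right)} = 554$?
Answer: $95110$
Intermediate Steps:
$G{\left(S \right)} = S + S^{2}$ ($G{\left(S \right)} = S^{2} + S = S + S^{2}$)
$G{\left(307 \right)} + M{\left(349,-215 \right)} = 307 \left(1 + 307\right) + 554 = 307 \cdot 308 + 554 = 94556 + 554 = 95110$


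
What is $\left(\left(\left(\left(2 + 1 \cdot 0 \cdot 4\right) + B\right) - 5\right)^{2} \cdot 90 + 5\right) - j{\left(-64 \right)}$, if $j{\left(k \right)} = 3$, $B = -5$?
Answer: $5762$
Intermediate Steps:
$\left(\left(\left(\left(2 + 1 \cdot 0 \cdot 4\right) + B\right) - 5\right)^{2} \cdot 90 + 5\right) - j{\left(-64 \right)} = \left(\left(\left(\left(2 + 1 \cdot 0 \cdot 4\right) - 5\right) - 5\right)^{2} \cdot 90 + 5\right) - 3 = \left(\left(\left(\left(2 + 0 \cdot 4\right) - 5\right) - 5\right)^{2} \cdot 90 + 5\right) - 3 = \left(\left(\left(\left(2 + 0\right) - 5\right) - 5\right)^{2} \cdot 90 + 5\right) - 3 = \left(\left(\left(2 - 5\right) - 5\right)^{2} \cdot 90 + 5\right) - 3 = \left(\left(-3 - 5\right)^{2} \cdot 90 + 5\right) - 3 = \left(\left(-8\right)^{2} \cdot 90 + 5\right) - 3 = \left(64 \cdot 90 + 5\right) - 3 = \left(5760 + 5\right) - 3 = 5765 - 3 = 5762$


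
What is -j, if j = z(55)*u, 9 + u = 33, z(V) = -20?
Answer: 480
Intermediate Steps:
u = 24 (u = -9 + 33 = 24)
j = -480 (j = -20*24 = -480)
-j = -1*(-480) = 480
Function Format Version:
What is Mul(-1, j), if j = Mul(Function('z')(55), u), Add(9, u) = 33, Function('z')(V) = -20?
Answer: 480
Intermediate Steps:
u = 24 (u = Add(-9, 33) = 24)
j = -480 (j = Mul(-20, 24) = -480)
Mul(-1, j) = Mul(-1, -480) = 480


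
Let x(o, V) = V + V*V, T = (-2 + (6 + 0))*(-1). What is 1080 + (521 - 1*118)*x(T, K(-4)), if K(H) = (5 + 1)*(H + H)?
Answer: 910248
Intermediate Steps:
T = -4 (T = (-2 + 6)*(-1) = 4*(-1) = -4)
K(H) = 12*H (K(H) = 6*(2*H) = 12*H)
x(o, V) = V + V²
1080 + (521 - 1*118)*x(T, K(-4)) = 1080 + (521 - 1*118)*((12*(-4))*(1 + 12*(-4))) = 1080 + (521 - 118)*(-48*(1 - 48)) = 1080 + 403*(-48*(-47)) = 1080 + 403*2256 = 1080 + 909168 = 910248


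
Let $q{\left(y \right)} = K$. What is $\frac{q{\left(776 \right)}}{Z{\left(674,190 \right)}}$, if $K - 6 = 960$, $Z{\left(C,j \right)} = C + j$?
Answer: $\frac{161}{144} \approx 1.1181$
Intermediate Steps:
$K = 966$ ($K = 6 + 960 = 966$)
$q{\left(y \right)} = 966$
$\frac{q{\left(776 \right)}}{Z{\left(674,190 \right)}} = \frac{966}{674 + 190} = \frac{966}{864} = 966 \cdot \frac{1}{864} = \frac{161}{144}$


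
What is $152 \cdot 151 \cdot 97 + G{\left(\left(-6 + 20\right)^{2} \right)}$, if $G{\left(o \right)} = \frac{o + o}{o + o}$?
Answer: $2226345$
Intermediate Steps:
$G{\left(o \right)} = 1$ ($G{\left(o \right)} = \frac{2 o}{2 o} = 2 o \frac{1}{2 o} = 1$)
$152 \cdot 151 \cdot 97 + G{\left(\left(-6 + 20\right)^{2} \right)} = 152 \cdot 151 \cdot 97 + 1 = 22952 \cdot 97 + 1 = 2226344 + 1 = 2226345$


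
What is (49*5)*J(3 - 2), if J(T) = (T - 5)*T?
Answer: -980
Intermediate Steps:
J(T) = T*(-5 + T) (J(T) = (-5 + T)*T = T*(-5 + T))
(49*5)*J(3 - 2) = (49*5)*((3 - 2)*(-5 + (3 - 2))) = 245*(1*(-5 + 1)) = 245*(1*(-4)) = 245*(-4) = -980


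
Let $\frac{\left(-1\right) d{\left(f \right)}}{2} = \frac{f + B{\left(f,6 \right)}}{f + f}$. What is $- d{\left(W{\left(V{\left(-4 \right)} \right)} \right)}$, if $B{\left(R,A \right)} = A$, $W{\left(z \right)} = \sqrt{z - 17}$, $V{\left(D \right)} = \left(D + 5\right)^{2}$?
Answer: $1 - \frac{3 i}{2} \approx 1.0 - 1.5 i$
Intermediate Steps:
$V{\left(D \right)} = \left(5 + D\right)^{2}$
$W{\left(z \right)} = \sqrt{-17 + z}$
$d{\left(f \right)} = - \frac{6 + f}{f}$ ($d{\left(f \right)} = - 2 \frac{f + 6}{f + f} = - 2 \frac{6 + f}{2 f} = - \frac{6 + f}{f}$)
$- d{\left(W{\left(V{\left(-4 \right)} \right)} \right)} = - \frac{-6 - \sqrt{-17 + \left(5 - 4\right)^{2}}}{\sqrt{-17 + \left(5 - 4\right)^{2}}} = - \frac{-6 - \sqrt{-17 + 1^{2}}}{\sqrt{-17 + 1^{2}}} = - \frac{-6 - \sqrt{-17 + 1}}{\sqrt{-17 + 1}} = - \frac{-6 - \sqrt{-16}}{\sqrt{-16}} = - \frac{-6 - 4 i}{4 i} = - - \frac{i}{4} \left(-6 - 4 i\right) = - \frac{\left(-1\right) i \left(-6 - 4 i\right)}{4} = \frac{i \left(-6 - 4 i\right)}{4}$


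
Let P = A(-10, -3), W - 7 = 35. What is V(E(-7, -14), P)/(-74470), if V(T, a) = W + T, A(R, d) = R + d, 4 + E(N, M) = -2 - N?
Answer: -43/74470 ≈ -0.00057741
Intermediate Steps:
W = 42 (W = 7 + 35 = 42)
E(N, M) = -6 - N (E(N, M) = -4 + (-2 - N) = -6 - N)
P = -13 (P = -10 - 3 = -13)
V(T, a) = 42 + T
V(E(-7, -14), P)/(-74470) = (42 + (-6 - 1*(-7)))/(-74470) = (42 + (-6 + 7))*(-1/74470) = (42 + 1)*(-1/74470) = 43*(-1/74470) = -43/74470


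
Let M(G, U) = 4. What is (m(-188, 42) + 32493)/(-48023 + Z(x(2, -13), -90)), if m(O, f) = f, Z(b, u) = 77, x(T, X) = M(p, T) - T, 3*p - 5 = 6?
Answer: -10845/15982 ≈ -0.67858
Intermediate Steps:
p = 11/3 (p = 5/3 + (1/3)*6 = 5/3 + 2 = 11/3 ≈ 3.6667)
x(T, X) = 4 - T
(m(-188, 42) + 32493)/(-48023 + Z(x(2, -13), -90)) = (42 + 32493)/(-48023 + 77) = 32535/(-47946) = 32535*(-1/47946) = -10845/15982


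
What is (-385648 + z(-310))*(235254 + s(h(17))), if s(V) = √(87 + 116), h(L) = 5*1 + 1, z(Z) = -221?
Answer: -90777225726 - 385869*√203 ≈ -9.0783e+10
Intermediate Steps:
h(L) = 6 (h(L) = 5 + 1 = 6)
s(V) = √203
(-385648 + z(-310))*(235254 + s(h(17))) = (-385648 - 221)*(235254 + √203) = -385869*(235254 + √203) = -90777225726 - 385869*√203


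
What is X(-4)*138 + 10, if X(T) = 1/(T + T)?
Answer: -29/4 ≈ -7.2500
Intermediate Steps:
X(T) = 1/(2*T)
X(-4)*138 + 10 = ((½)/(-4))*138 + 10 = ((½)*(-¼))*138 + 10 = -⅛*138 + 10 = -69/4 + 10 = -29/4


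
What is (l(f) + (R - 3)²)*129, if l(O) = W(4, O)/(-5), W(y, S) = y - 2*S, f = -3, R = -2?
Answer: 2967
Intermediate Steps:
l(O) = -⅘ + 2*O/5 (l(O) = (4 - 2*O)/(-5) = (4 - 2*O)*(-⅕) = -⅘ + 2*O/5)
(l(f) + (R - 3)²)*129 = ((-⅘ + (⅖)*(-3)) + (-2 - 3)²)*129 = ((-⅘ - 6/5) + (-5)²)*129 = (-2 + 25)*129 = 23*129 = 2967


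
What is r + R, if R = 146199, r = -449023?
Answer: -302824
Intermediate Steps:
r + R = -449023 + 146199 = -302824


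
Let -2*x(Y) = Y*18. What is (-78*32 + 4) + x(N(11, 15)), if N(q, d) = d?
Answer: -2627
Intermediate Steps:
x(Y) = -9*Y (x(Y) = -Y*18/2 = -9*Y)
(-78*32 + 4) + x(N(11, 15)) = (-78*32 + 4) - 9*15 = (-2496 + 4) - 135 = -2492 - 135 = -2627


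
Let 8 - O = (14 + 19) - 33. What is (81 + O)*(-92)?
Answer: -8188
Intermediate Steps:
O = 8 (O = 8 - ((14 + 19) - 33) = 8 - (33 - 33) = 8 - 1*0 = 8 + 0 = 8)
(81 + O)*(-92) = (81 + 8)*(-92) = 89*(-92) = -8188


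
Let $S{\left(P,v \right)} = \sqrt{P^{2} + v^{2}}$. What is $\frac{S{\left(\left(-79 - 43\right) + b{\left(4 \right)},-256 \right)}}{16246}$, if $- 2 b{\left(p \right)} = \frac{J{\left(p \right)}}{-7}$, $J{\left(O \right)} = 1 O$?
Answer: $\frac{2 \sqrt{246073}}{56861} \approx 0.017448$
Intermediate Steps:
$J{\left(O \right)} = O$
$b{\left(p \right)} = \frac{p}{14}$ ($b{\left(p \right)} = - \frac{p \frac{1}{-7}}{2} = - \frac{p \left(- \frac{1}{7}\right)}{2} = - \frac{\left(- \frac{1}{7}\right) p}{2} = \frac{p}{14}$)
$\frac{S{\left(\left(-79 - 43\right) + b{\left(4 \right)},-256 \right)}}{16246} = \frac{\sqrt{\left(\left(-79 - 43\right) + \frac{1}{14} \cdot 4\right)^{2} + \left(-256\right)^{2}}}{16246} = \sqrt{\left(-122 + \frac{2}{7}\right)^{2} + 65536} \cdot \frac{1}{16246} = \sqrt{\left(- \frac{852}{7}\right)^{2} + 65536} \cdot \frac{1}{16246} = \sqrt{\frac{725904}{49} + 65536} \cdot \frac{1}{16246} = \sqrt{\frac{3937168}{49}} \cdot \frac{1}{16246} = \frac{4 \sqrt{246073}}{7} \cdot \frac{1}{16246} = \frac{2 \sqrt{246073}}{56861}$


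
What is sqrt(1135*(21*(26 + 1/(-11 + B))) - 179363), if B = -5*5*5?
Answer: sqrt(2035354138)/68 ≈ 663.45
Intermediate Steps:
B = -125 (B = -25*5 = -125)
sqrt(1135*(21*(26 + 1/(-11 + B))) - 179363) = sqrt(1135*(21*(26 + 1/(-11 - 125))) - 179363) = sqrt(1135*(21*(26 + 1/(-136))) - 179363) = sqrt(1135*(21*(26 - 1/136)) - 179363) = sqrt(1135*(21*(3535/136)) - 179363) = sqrt(1135*(74235/136) - 179363) = sqrt(84256725/136 - 179363) = sqrt(59863357/136) = sqrt(2035354138)/68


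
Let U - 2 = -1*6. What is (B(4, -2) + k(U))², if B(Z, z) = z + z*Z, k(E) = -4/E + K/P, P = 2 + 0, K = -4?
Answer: 121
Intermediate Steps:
P = 2
U = -4 (U = 2 - 1*6 = 2 - 6 = -4)
k(E) = -2 - 4/E (k(E) = -4/E - 4/2 = -4/E - 4*½ = -4/E - 2 = -2 - 4/E)
B(Z, z) = z + Z*z
(B(4, -2) + k(U))² = (-2*(1 + 4) + (-2 - 4/(-4)))² = (-2*5 + (-2 - 4*(-¼)))² = (-10 + (-2 + 1))² = (-10 - 1)² = (-11)² = 121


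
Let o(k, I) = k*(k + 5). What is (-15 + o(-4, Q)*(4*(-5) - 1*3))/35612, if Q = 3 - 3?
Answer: 77/35612 ≈ 0.0021622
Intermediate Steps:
Q = 0
o(k, I) = k*(5 + k)
(-15 + o(-4, Q)*(4*(-5) - 1*3))/35612 = (-15 + (-4*(5 - 4))*(4*(-5) - 1*3))/35612 = (-15 + (-4*1)*(-20 - 3))*(1/35612) = (-15 - 4*(-23))*(1/35612) = (-15 + 92)*(1/35612) = 77*(1/35612) = 77/35612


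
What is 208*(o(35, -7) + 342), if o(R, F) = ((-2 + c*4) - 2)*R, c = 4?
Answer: 158496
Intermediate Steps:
o(R, F) = 12*R (o(R, F) = ((-2 + 4*4) - 2)*R = ((-2 + 16) - 2)*R = (14 - 2)*R = 12*R)
208*(o(35, -7) + 342) = 208*(12*35 + 342) = 208*(420 + 342) = 208*762 = 158496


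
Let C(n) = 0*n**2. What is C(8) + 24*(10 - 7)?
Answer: 72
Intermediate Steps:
C(n) = 0
C(8) + 24*(10 - 7) = 0 + 24*(10 - 7) = 0 + 24*3 = 0 + 72 = 72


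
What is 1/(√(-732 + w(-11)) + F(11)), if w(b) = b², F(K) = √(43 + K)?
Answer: 1/(3*√6 + I*√611) ≈ 0.01105 - 0.037171*I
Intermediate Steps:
1/(√(-732 + w(-11)) + F(11)) = 1/(√(-732 + (-11)²) + √(43 + 11)) = 1/(√(-732 + 121) + √54) = 1/(√(-611) + 3*√6) = 1/(I*√611 + 3*√6) = 1/(3*√6 + I*√611)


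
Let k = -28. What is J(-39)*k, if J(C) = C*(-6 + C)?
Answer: -49140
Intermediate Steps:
J(-39)*k = -39*(-6 - 39)*(-28) = -39*(-45)*(-28) = 1755*(-28) = -49140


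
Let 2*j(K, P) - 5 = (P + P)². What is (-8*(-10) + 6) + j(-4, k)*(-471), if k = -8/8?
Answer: -4067/2 ≈ -2033.5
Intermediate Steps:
k = -1 (k = -8*⅛ = -1)
j(K, P) = 5/2 + 2*P² (j(K, P) = 5/2 + (P + P)²/2 = 5/2 + (2*P)²/2 = 5/2 + (4*P²)/2 = 5/2 + 2*P²)
(-8*(-10) + 6) + j(-4, k)*(-471) = (-8*(-10) + 6) + (5/2 + 2*(-1)²)*(-471) = (80 + 6) + (5/2 + 2*1)*(-471) = 86 + (5/2 + 2)*(-471) = 86 + (9/2)*(-471) = 86 - 4239/2 = -4067/2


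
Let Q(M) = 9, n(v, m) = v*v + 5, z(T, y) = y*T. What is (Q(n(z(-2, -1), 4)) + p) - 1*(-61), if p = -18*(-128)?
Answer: 2374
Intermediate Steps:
z(T, y) = T*y
n(v, m) = 5 + v² (n(v, m) = v² + 5 = 5 + v²)
p = 2304
(Q(n(z(-2, -1), 4)) + p) - 1*(-61) = (9 + 2304) - 1*(-61) = 2313 + 61 = 2374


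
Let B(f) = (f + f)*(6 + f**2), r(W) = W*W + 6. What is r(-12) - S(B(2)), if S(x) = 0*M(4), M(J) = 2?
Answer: 150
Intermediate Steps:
r(W) = 6 + W**2 (r(W) = W**2 + 6 = 6 + W**2)
B(f) = 2*f*(6 + f**2) (B(f) = (2*f)*(6 + f**2) = 2*f*(6 + f**2))
S(x) = 0 (S(x) = 0*2 = 0)
r(-12) - S(B(2)) = (6 + (-12)**2) - 1*0 = (6 + 144) + 0 = 150 + 0 = 150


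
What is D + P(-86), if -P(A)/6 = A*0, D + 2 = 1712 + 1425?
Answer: 3135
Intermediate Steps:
D = 3135 (D = -2 + (1712 + 1425) = -2 + 3137 = 3135)
P(A) = 0 (P(A) = -6*A*0 = -6*0 = 0)
D + P(-86) = 3135 + 0 = 3135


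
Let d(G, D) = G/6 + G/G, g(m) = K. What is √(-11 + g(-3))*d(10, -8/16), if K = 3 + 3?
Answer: 8*I*√5/3 ≈ 5.9628*I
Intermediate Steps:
K = 6
g(m) = 6
d(G, D) = 1 + G/6 (d(G, D) = G*(⅙) + 1 = G/6 + 1 = 1 + G/6)
√(-11 + g(-3))*d(10, -8/16) = √(-11 + 6)*(1 + (⅙)*10) = √(-5)*(1 + 5/3) = (I*√5)*(8/3) = 8*I*√5/3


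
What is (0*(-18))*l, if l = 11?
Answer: 0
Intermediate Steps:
(0*(-18))*l = (0*(-18))*11 = 0*11 = 0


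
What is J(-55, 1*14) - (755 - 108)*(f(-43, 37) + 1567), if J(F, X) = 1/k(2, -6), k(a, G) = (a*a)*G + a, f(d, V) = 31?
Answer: -22745933/22 ≈ -1.0339e+6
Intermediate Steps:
k(a, G) = a + G*a² (k(a, G) = a²*G + a = G*a² + a = a + G*a²)
J(F, X) = -1/22 (J(F, X) = 1/(2*(1 - 6*2)) = 1/(2*(1 - 12)) = 1/(2*(-11)) = 1/(-22) = -1/22)
J(-55, 1*14) - (755 - 108)*(f(-43, 37) + 1567) = -1/22 - (755 - 108)*(31 + 1567) = -1/22 - 647*1598 = -1/22 - 1*1033906 = -1/22 - 1033906 = -22745933/22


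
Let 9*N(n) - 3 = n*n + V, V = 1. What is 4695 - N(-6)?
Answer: 42215/9 ≈ 4690.6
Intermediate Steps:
N(n) = 4/9 + n**2/9 (N(n) = 1/3 + (n*n + 1)/9 = 1/3 + (n**2 + 1)/9 = 1/3 + (1 + n**2)/9 = 1/3 + (1/9 + n**2/9) = 4/9 + n**2/9)
4695 - N(-6) = 4695 - (4/9 + (1/9)*(-6)**2) = 4695 - (4/9 + (1/9)*36) = 4695 - (4/9 + 4) = 4695 - 1*40/9 = 4695 - 40/9 = 42215/9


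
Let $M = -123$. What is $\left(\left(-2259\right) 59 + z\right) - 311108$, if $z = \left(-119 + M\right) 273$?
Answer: $-510455$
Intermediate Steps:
$z = -66066$ ($z = \left(-119 - 123\right) 273 = \left(-242\right) 273 = -66066$)
$\left(\left(-2259\right) 59 + z\right) - 311108 = \left(\left(-2259\right) 59 - 66066\right) - 311108 = \left(-133281 - 66066\right) - 311108 = -199347 - 311108 = -510455$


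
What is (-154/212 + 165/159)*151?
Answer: 4983/106 ≈ 47.009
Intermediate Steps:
(-154/212 + 165/159)*151 = (-154*1/212 + 165*(1/159))*151 = (-77/106 + 55/53)*151 = (33/106)*151 = 4983/106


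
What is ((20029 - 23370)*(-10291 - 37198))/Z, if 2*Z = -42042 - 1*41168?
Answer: -158660749/41605 ≈ -3813.5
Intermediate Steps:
Z = -41605 (Z = (-42042 - 1*41168)/2 = (-42042 - 41168)/2 = (½)*(-83210) = -41605)
((20029 - 23370)*(-10291 - 37198))/Z = ((20029 - 23370)*(-10291 - 37198))/(-41605) = -3341*(-47489)*(-1/41605) = 158660749*(-1/41605) = -158660749/41605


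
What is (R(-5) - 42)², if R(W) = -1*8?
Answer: 2500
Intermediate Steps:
R(W) = -8
(R(-5) - 42)² = (-8 - 42)² = (-50)² = 2500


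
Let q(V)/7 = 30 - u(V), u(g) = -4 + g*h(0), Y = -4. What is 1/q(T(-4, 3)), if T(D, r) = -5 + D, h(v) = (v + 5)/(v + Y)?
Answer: 4/637 ≈ 0.0062794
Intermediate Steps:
h(v) = (5 + v)/(-4 + v) (h(v) = (v + 5)/(v - 4) = (5 + v)/(-4 + v))
u(g) = -4 - 5*g/4 (u(g) = -4 + g*((5 + 0)/(-4 + 0)) = -4 + g*(5/(-4)) = -4 + g*(-¼*5) = -4 + g*(-5/4) = -4 - 5*g/4)
q(V) = 238 + 35*V/4 (q(V) = 7*(30 - (-4 - 5*V/4)) = 7*(30 + (4 + 5*V/4)) = 7*(34 + 5*V/4) = 238 + 35*V/4)
1/q(T(-4, 3)) = 1/(238 + 35*(-5 - 4)/4) = 1/(238 + (35/4)*(-9)) = 1/(238 - 315/4) = 1/(637/4) = 4/637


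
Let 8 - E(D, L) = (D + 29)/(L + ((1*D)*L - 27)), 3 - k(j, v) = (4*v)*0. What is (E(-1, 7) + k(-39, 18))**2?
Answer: 105625/729 ≈ 144.89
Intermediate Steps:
k(j, v) = 3 (k(j, v) = 3 - 4*v*0 = 3 - 1*0 = 3 + 0 = 3)
E(D, L) = 8 - (29 + D)/(-27 + L + D*L) (E(D, L) = 8 - (D + 29)/(L + ((1*D)*L - 27)) = 8 - (29 + D)/(L + (D*L - 27)) = 8 - (29 + D)/(L + (-27 + D*L)) = 8 - (29 + D)/(-27 + L + D*L))
(E(-1, 7) + k(-39, 18))**2 = ((-245 - 1*(-1) + 8*7 + 8*(-1)*7)/(-27 + 7 - 1*7) + 3)**2 = ((-245 + 1 + 56 - 56)/(-27 + 7 - 7) + 3)**2 = (-244/(-27) + 3)**2 = (-1/27*(-244) + 3)**2 = (244/27 + 3)**2 = (325/27)**2 = 105625/729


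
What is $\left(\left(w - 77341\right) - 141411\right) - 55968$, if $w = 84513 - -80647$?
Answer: $-109560$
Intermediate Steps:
$w = 165160$ ($w = 84513 + 80647 = 165160$)
$\left(\left(w - 77341\right) - 141411\right) - 55968 = \left(\left(165160 - 77341\right) - 141411\right) - 55968 = \left(87819 - 141411\right) - 55968 = -53592 - 55968 = -109560$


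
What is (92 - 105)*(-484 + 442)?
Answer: 546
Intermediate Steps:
(92 - 105)*(-484 + 442) = -13*(-42) = 546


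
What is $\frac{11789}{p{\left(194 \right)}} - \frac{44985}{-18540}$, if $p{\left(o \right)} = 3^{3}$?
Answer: $\frac{4884059}{11124} \approx 439.06$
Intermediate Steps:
$p{\left(o \right)} = 27$
$\frac{11789}{p{\left(194 \right)}} - \frac{44985}{-18540} = \frac{11789}{27} - \frac{44985}{-18540} = 11789 \cdot \frac{1}{27} - - \frac{2999}{1236} = \frac{11789}{27} + \frac{2999}{1236} = \frac{4884059}{11124}$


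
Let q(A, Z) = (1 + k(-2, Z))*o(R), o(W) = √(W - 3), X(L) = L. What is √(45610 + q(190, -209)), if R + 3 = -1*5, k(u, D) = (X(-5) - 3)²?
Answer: √(45610 + 65*I*√11) ≈ 213.57 + 0.5047*I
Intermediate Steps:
k(u, D) = 64 (k(u, D) = (-5 - 3)² = (-8)² = 64)
R = -8 (R = -3 - 1*5 = -3 - 5 = -8)
o(W) = √(-3 + W)
q(A, Z) = 65*I*√11 (q(A, Z) = (1 + 64)*√(-3 - 8) = 65*√(-11) = 65*(I*√11) = 65*I*√11)
√(45610 + q(190, -209)) = √(45610 + 65*I*√11)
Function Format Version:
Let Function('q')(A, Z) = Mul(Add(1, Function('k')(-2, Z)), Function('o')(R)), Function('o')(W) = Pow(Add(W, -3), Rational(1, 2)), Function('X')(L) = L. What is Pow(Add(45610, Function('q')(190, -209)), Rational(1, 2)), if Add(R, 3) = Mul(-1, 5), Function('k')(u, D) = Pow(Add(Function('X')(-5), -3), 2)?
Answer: Pow(Add(45610, Mul(65, I, Pow(11, Rational(1, 2)))), Rational(1, 2)) ≈ Add(213.57, Mul(0.5047, I))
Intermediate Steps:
Function('k')(u, D) = 64 (Function('k')(u, D) = Pow(Add(-5, -3), 2) = Pow(-8, 2) = 64)
R = -8 (R = Add(-3, Mul(-1, 5)) = Add(-3, -5) = -8)
Function('o')(W) = Pow(Add(-3, W), Rational(1, 2))
Function('q')(A, Z) = Mul(65, I, Pow(11, Rational(1, 2))) (Function('q')(A, Z) = Mul(Add(1, 64), Pow(Add(-3, -8), Rational(1, 2))) = Mul(65, Pow(-11, Rational(1, 2))) = Mul(65, Mul(I, Pow(11, Rational(1, 2)))) = Mul(65, I, Pow(11, Rational(1, 2))))
Pow(Add(45610, Function('q')(190, -209)), Rational(1, 2)) = Pow(Add(45610, Mul(65, I, Pow(11, Rational(1, 2)))), Rational(1, 2))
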